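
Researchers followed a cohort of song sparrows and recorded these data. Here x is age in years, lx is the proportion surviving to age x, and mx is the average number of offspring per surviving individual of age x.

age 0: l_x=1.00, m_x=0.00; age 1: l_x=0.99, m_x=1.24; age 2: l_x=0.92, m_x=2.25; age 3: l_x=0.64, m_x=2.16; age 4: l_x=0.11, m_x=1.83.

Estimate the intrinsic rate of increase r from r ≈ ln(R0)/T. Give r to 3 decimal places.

0.750

R0 = Σ lx·mx = 0 + 1.2276 + 2.07 + 1.3824 + 0.2013 = 4.8813
Σ x·lx·mx = 10.32; T = 10.32/4.8813 = 2.11419…
r ≈ ln(R0)/T = ln(4.8813)/2.11419… = 0.74989… → 0.750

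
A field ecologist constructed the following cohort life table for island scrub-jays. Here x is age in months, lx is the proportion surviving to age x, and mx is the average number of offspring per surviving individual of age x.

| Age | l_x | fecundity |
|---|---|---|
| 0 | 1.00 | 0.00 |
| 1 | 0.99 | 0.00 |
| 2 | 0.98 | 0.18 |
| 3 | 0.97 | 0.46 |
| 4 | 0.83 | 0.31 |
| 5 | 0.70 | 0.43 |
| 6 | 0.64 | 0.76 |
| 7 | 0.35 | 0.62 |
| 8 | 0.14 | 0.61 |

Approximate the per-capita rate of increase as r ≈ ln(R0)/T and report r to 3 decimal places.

R0 = Σ lx·mx = 0 + 0 + 0.1764 + 0.4462 + 0.2573 + 0.301 + 0.4864 + 0.217 + 0.0854 = 1.9697
Σ x·lx·mx = 9.3462; T = 9.3462/1.9697 = 4.74499…
r ≈ ln(R0)/T = ln(1.9697)/4.74499… = 0.14286… → 0.143

0.143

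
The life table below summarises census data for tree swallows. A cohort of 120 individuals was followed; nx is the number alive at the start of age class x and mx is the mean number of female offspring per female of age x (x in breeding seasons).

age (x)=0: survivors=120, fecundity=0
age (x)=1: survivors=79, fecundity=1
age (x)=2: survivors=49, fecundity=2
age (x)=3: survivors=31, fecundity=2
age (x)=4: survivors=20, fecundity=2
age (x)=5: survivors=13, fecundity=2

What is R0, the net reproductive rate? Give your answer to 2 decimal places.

lx = nx/n0 = nx/120: 1, 0.65833…, 0.40833…, 0.25833…, 0.16667…, 0.10833…
lx·mx by age: 0, 0.658333…, 0.816667…, 0.516667…, 0.333333…, 0.216667…
R0 = Σ lx·mx = 2.541667… → 2.54

2.54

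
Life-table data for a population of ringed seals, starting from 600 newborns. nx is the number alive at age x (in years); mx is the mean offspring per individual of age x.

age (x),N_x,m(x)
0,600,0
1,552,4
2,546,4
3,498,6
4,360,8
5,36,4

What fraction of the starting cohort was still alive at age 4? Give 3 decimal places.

0.600

l_4 = n_4/n_0 = 360/600 = 0.6 → 0.600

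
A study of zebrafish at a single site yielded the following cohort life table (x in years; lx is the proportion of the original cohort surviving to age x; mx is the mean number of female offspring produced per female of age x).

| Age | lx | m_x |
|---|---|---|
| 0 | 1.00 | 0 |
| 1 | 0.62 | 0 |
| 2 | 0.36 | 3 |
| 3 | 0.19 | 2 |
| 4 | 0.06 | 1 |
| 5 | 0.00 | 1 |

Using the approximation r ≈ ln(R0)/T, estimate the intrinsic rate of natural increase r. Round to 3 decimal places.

R0 = Σ lx·mx = 0 + 0 + 1.08 + 0.38 + 0.06 + 0 = 1.52
Σ x·lx·mx = 3.54; T = 3.54/1.52 = 2.32895…
r ≈ ln(R0)/T = ln(1.52)/2.32895… = 0.17979… → 0.180

0.180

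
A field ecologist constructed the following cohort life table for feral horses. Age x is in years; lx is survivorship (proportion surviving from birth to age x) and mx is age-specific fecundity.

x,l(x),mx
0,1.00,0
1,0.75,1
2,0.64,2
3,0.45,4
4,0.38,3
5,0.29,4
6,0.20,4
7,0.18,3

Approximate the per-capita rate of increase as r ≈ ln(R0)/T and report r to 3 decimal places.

R0 = Σ lx·mx = 0 + 0.75 + 1.28 + 1.8 + 1.14 + 1.16 + 0.8 + 0.54 = 7.47
Σ x·lx·mx = 27.65; T = 27.65/7.47 = 3.70147…
r ≈ ln(R0)/T = ln(7.47)/3.70147… = 0.54327… → 0.543

0.543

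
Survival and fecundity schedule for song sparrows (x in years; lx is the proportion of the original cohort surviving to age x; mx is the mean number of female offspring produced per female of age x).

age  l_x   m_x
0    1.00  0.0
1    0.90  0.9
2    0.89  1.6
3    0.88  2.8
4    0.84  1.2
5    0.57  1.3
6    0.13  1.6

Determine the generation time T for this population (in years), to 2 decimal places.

3.01

lx·mx: 0, 0.81, 1.424, 2.464, 1.008, 0.741, 0.208 → R0 = 6.655
x·lx·mx: 0, 0.81, 2.848, 7.392, 4.032, 3.705, 1.248 → Σ = 20.035
T = 20.035 / 6.655 = 3.010518… → 3.01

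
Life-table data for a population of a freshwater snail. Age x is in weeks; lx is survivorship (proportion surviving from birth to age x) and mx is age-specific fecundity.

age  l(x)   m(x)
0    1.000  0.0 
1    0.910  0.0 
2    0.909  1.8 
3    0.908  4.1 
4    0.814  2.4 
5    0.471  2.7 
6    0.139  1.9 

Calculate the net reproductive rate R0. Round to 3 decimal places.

lx·mx by age: 0, 0, 1.6362, 3.7228, 1.9536, 1.2717, 0.2641
R0 = Σ lx·mx = 8.8484 → 8.848

8.848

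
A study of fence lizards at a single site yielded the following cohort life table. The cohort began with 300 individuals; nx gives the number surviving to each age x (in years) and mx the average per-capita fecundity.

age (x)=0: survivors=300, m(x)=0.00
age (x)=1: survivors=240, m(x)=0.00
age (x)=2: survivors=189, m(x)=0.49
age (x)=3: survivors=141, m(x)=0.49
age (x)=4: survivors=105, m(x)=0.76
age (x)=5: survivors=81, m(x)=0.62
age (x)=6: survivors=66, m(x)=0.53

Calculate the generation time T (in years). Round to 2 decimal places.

3.59

lx = nx/n0 = nx/300: 1, 0.8, 0.63, 0.47, 0.35, 0.27, 0.22
lx·mx: 0, 0, 0.3087, 0.2303, 0.266, 0.1674, 0.1166 → R0 = 1.089
x·lx·mx: 0, 0, 0.6174, 0.6909, 1.064, 0.837, 0.6996 → Σ = 3.9089
T = 3.9089 / 1.089 = 3.58944… → 3.59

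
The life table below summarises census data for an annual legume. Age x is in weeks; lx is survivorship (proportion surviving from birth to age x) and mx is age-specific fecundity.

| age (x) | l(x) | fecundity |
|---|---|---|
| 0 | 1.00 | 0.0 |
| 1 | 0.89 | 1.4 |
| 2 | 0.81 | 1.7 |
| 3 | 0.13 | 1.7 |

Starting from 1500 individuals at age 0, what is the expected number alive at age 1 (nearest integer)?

Expected survivors = N0 · l_1 = 1500 × 0.89 = 1335 → 1335

1335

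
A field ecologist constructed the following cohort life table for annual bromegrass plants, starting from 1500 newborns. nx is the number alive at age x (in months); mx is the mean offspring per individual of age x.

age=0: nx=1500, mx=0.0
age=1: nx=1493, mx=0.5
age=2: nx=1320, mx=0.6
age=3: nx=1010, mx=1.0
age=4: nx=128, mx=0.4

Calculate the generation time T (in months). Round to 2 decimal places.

2.14

lx = nx/n0 = nx/1500: 1, 0.99533…, 0.88, 0.67333…, 0.08533…
lx·mx: 0, 0.497667…, 0.528, 0.673333…, 0.034133… → R0 = 1.733133…
x·lx·mx: 0, 0.497667…, 1.056, 2.02…, 0.136533… → Σ = 3.7102…
T = 3.7102… / 1.733133… = 2.140747… → 2.14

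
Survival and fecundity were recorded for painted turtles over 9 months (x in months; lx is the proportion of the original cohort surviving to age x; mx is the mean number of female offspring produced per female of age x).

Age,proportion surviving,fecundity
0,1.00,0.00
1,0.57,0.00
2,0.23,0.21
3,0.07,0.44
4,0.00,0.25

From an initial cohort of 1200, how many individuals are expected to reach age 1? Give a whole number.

Expected survivors = N0 · l_1 = 1200 × 0.57 = 684 → 684

684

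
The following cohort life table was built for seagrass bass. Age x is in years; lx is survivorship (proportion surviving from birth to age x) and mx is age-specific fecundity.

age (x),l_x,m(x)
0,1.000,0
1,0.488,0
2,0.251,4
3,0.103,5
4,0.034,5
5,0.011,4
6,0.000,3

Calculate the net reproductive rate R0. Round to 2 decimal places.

1.73

lx·mx by age: 0, 0, 1.004, 0.515, 0.17, 0.044, 0
R0 = Σ lx·mx = 1.733 → 1.73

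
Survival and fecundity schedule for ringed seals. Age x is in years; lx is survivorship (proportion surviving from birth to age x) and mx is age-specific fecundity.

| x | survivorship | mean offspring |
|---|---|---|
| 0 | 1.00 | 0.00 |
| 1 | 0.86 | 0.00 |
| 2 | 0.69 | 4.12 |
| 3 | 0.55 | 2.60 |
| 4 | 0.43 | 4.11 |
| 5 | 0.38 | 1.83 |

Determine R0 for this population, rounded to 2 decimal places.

lx·mx by age: 0, 0, 2.8428, 1.43, 1.7673, 0.6954
R0 = Σ lx·mx = 6.7355 → 6.74

6.74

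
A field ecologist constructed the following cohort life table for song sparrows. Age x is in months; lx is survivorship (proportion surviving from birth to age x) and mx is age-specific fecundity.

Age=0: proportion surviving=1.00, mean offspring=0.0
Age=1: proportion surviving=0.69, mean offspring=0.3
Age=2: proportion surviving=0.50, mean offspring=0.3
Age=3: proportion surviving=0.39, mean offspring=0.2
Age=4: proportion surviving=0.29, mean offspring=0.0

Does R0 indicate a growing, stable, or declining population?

declining

R0 = Σ lx·mx = 0 + 0.207 + 0.15 + 0.078 + 0 = 0.435
R0 < 1, so the population is declining.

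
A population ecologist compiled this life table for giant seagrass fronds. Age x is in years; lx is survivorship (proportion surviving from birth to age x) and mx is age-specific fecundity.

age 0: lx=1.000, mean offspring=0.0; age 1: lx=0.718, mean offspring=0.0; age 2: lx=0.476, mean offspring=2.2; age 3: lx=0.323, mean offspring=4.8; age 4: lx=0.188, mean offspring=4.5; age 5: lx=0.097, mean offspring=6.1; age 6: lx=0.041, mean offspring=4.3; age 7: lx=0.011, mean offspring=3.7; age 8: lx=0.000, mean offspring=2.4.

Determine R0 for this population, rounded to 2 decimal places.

lx·mx by age: 0, 0, 1.0472, 1.5504, 0.846, 0.5917, 0.1763, 0.0407, 0
R0 = Σ lx·mx = 4.2523 → 4.25

4.25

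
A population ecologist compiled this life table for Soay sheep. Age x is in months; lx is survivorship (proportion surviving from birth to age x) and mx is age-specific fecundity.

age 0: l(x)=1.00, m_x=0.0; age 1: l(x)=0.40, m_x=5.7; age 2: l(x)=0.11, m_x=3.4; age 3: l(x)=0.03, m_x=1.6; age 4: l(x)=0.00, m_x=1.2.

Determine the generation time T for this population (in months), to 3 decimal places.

1.174

lx·mx: 0, 2.28, 0.374, 0.048, 0 → R0 = 2.702
x·lx·mx: 0, 2.28, 0.748, 0.144, 0 → Σ = 3.172
T = 3.172 / 2.702 = 1.173945… → 1.174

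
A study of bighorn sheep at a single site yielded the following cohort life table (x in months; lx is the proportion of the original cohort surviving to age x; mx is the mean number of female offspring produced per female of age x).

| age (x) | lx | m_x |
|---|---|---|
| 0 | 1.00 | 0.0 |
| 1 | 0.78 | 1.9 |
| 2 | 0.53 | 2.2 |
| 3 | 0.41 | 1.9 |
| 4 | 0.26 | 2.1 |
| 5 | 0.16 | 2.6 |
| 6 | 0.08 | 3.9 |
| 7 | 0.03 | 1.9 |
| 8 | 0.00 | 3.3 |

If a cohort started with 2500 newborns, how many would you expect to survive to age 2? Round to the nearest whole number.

1325

Expected survivors = N0 · l_2 = 2500 × 0.53 = 1325 → 1325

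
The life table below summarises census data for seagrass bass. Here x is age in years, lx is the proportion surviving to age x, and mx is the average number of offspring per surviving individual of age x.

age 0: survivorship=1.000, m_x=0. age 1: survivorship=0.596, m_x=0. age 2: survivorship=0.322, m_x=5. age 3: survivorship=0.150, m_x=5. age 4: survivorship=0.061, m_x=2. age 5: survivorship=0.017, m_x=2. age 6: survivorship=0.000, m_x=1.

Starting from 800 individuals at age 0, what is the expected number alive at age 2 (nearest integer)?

Expected survivors = N0 · l_2 = 800 × 0.322 = 257.6 → 258

258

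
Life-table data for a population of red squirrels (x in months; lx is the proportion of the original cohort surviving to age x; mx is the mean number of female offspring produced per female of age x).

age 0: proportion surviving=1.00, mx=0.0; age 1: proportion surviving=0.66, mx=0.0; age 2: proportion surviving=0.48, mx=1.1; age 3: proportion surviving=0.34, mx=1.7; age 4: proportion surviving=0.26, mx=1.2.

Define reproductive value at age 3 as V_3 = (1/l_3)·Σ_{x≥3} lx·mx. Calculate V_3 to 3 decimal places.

2.618

lx·mx for x ≥ 3: 0.578, 0.312 → sum = 0.89
V_3 = 0.89 / l_3 = 0.89 / 0.34 = 2.617647… → 2.618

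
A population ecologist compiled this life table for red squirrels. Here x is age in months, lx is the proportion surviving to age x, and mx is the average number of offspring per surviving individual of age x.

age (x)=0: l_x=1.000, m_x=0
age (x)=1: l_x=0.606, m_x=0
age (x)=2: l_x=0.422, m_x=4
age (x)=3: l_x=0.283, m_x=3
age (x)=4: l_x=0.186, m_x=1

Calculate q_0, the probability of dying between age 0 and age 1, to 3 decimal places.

0.394

q_0 = (l_0 − l_1) / l_0 = (1 − 0.606) / 1
     = 0.394 / 1 = 0.394 → 0.394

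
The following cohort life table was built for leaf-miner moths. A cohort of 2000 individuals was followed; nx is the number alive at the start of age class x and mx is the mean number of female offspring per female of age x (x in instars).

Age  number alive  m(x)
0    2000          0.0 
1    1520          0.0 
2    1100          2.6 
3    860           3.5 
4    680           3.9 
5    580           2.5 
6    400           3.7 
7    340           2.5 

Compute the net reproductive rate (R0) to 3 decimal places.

lx = nx/n0 = nx/2000: 1, 0.76, 0.55, 0.43, 0.34, 0.29, 0.2, 0.17
lx·mx by age: 0, 0, 1.43, 1.505, 1.326, 0.725, 0.74, 0.425
R0 = Σ lx·mx = 6.151 → 6.151

6.151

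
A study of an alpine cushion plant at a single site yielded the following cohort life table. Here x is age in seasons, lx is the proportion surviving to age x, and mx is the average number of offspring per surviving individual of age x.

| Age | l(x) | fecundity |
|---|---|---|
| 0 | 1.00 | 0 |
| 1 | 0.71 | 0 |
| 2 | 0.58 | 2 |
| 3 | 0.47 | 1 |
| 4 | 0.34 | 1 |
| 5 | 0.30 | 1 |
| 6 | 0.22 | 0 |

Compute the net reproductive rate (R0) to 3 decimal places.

2.270

lx·mx by age: 0, 0, 1.16, 0.47, 0.34, 0.3, 0
R0 = Σ lx·mx = 2.27 → 2.270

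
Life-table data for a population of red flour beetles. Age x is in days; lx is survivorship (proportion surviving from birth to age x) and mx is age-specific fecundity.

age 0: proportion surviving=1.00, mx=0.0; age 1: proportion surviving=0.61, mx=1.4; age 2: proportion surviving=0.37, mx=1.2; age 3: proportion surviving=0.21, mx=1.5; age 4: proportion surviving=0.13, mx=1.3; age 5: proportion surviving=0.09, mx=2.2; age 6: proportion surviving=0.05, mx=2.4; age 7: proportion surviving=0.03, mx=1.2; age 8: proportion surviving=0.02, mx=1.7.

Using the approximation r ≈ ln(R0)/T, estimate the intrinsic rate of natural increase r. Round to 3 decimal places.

0.300

R0 = Σ lx·mx = 0 + 0.854 + 0.444 + 0.315 + 0.169 + 0.198 + 0.12 + 0.036 + 0.034 = 2.17
Σ x·lx·mx = 5.597; T = 5.597/2.17 = 2.57926…
r ≈ ln(R0)/T = ln(2.17)/2.57926… = 0.30037… → 0.300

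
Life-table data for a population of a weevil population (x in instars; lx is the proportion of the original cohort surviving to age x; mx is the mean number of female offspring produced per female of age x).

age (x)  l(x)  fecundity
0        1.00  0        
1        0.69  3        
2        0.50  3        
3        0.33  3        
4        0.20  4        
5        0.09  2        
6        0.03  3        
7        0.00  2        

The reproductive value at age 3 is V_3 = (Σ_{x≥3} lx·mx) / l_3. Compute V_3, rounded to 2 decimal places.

lx·mx for x ≥ 3: 0.99, 0.8, 0.18, 0.09, 0 → sum = 2.06
V_3 = 2.06 / l_3 = 2.06 / 0.33 = 6.242424… → 6.24

6.24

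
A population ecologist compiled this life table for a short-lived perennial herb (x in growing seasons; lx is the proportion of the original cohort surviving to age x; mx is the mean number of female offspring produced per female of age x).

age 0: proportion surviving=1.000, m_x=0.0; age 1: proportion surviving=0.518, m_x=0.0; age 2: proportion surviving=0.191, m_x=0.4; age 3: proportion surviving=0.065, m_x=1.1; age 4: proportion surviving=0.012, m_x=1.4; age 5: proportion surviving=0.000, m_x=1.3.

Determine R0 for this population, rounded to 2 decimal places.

lx·mx by age: 0, 0, 0.0764, 0.0715, 0.0168, 0
R0 = Σ lx·mx = 0.1647 → 0.16

0.16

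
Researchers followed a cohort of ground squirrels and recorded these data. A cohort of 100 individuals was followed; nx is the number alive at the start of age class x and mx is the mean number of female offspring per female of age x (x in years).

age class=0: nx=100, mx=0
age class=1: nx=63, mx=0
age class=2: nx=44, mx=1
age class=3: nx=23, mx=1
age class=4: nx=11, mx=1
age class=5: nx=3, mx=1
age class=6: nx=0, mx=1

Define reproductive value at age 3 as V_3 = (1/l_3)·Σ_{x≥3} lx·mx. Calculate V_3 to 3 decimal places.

1.609

lx = nx/n0 = nx/100: 1, 0.63, 0.44, 0.23, 0.11, 0.03, 0
lx·mx for x ≥ 3: 0.23, 0.11, 0.03, 0 → sum = 0.37
V_3 = 0.37 / l_3 = 0.37 / 0.23 = 1.608696… → 1.609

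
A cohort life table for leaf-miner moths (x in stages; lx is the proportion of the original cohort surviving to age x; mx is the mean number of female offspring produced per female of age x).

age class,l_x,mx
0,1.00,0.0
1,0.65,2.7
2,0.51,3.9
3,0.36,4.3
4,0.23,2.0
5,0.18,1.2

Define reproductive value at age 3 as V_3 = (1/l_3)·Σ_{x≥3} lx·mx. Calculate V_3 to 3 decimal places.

lx·mx for x ≥ 3: 1.548, 0.46, 0.216 → sum = 2.224
V_3 = 2.224 / l_3 = 2.224 / 0.36 = 6.177778… → 6.178

6.178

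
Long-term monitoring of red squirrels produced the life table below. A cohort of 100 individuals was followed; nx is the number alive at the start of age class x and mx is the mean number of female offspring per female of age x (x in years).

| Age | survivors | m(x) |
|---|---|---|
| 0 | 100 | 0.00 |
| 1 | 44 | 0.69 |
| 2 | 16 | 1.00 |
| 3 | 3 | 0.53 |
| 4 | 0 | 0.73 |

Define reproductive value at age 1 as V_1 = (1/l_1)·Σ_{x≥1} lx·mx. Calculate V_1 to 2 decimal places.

lx = nx/n0 = nx/100: 1, 0.44, 0.16, 0.03, 0
lx·mx for x ≥ 1: 0.3036, 0.16, 0.0159, 0 → sum = 0.4795
V_1 = 0.4795 / l_1 = 0.4795 / 0.44 = 1.089773… → 1.09

1.09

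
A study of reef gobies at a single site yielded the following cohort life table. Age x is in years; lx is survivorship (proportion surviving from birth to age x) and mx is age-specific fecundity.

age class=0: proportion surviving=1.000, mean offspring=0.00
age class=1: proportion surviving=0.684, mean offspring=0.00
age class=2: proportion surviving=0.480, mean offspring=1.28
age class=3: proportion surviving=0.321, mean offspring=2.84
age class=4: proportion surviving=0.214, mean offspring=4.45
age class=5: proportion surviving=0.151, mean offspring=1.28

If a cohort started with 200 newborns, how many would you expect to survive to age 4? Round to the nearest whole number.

Expected survivors = N0 · l_4 = 200 × 0.214 = 42.8 → 43

43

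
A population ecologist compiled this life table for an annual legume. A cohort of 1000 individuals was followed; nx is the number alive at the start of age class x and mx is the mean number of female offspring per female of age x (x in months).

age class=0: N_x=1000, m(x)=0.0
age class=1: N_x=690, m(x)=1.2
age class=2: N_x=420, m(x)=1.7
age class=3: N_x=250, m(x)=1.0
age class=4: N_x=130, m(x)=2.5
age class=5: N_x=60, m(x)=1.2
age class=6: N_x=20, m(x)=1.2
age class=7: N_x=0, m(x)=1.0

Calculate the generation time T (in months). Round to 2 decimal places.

lx = nx/n0 = nx/1000: 1, 0.69, 0.42, 0.25, 0.13, 0.06, 0.02, 0
lx·mx: 0, 0.828, 0.714, 0.25, 0.325, 0.072, 0.024, 0 → R0 = 2.213
x·lx·mx: 0, 0.828, 1.428, 0.75, 1.3, 0.36, 0.144, 0 → Σ = 4.81
T = 4.81 / 2.213 = 2.17352… → 2.17

2.17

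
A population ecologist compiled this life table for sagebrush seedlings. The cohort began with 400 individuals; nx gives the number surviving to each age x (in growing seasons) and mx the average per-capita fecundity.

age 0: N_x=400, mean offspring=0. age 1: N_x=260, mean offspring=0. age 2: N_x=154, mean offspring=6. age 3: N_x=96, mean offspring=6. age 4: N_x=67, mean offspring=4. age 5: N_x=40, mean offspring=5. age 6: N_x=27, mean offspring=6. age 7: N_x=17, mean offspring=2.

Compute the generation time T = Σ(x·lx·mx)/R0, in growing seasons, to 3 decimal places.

3.169

lx = nx/n0 = nx/400: 1, 0.65, 0.385, 0.24, 0.1675, 0.1, 0.0675, 0.0425
lx·mx: 0, 0, 2.31, 1.44, 0.67, 0.5, 0.405, 0.085 → R0 = 5.41
x·lx·mx: 0, 0, 4.62, 4.32, 2.68, 2.5, 2.43, 0.595 → Σ = 17.145
T = 17.145 / 5.41 = 3.169131… → 3.169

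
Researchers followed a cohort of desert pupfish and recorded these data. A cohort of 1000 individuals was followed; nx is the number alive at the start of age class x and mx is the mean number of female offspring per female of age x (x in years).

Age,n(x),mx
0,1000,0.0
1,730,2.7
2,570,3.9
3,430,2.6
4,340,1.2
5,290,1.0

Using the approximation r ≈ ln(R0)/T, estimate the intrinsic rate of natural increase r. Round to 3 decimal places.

0.839

lx = nx/n0 = nx/1000: 1, 0.73, 0.57, 0.43, 0.34, 0.29
R0 = Σ lx·mx = 0 + 1.971 + 2.223 + 1.118 + 0.408 + 0.29 = 6.01
Σ x·lx·mx = 12.853; T = 12.853/6.01 = 2.1386…
r ≈ ln(R0)/T = ln(6.01)/2.1386… = 0.8386… → 0.839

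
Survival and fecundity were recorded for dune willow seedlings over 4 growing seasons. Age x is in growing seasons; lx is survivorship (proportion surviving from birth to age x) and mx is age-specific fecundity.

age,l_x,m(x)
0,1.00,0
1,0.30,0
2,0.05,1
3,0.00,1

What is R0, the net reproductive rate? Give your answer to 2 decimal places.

lx·mx by age: 0, 0, 0.05, 0
R0 = Σ lx·mx = 0.05 → 0.05

0.05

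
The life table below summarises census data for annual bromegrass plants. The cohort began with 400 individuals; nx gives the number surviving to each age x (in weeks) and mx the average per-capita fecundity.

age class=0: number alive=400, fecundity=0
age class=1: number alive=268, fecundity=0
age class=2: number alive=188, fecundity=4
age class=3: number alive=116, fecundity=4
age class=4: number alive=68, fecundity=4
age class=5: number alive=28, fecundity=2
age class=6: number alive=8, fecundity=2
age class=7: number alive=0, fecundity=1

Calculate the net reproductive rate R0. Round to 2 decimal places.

3.90

lx = nx/n0 = nx/400: 1, 0.67, 0.47, 0.29, 0.17, 0.07, 0.02, 0
lx·mx by age: 0, 0, 1.88, 1.16, 0.68, 0.14, 0.04, 0
R0 = Σ lx·mx = 3.9 → 3.90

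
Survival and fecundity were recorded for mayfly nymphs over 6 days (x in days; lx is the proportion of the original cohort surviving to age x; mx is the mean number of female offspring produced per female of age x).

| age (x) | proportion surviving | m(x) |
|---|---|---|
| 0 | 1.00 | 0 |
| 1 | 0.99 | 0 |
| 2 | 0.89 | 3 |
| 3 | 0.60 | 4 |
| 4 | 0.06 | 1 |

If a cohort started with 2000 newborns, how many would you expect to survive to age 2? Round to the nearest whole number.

1780

Expected survivors = N0 · l_2 = 2000 × 0.89 = 1780 → 1780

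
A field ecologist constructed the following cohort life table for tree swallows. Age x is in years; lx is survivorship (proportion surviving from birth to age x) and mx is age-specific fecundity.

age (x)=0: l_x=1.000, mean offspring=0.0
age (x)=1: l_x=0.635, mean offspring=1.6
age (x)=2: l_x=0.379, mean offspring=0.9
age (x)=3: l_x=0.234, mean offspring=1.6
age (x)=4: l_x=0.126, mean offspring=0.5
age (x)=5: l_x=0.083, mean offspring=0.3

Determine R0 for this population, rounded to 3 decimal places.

1.819

lx·mx by age: 0, 1.016, 0.3411, 0.3744, 0.063, 0.0249
R0 = Σ lx·mx = 1.8194 → 1.819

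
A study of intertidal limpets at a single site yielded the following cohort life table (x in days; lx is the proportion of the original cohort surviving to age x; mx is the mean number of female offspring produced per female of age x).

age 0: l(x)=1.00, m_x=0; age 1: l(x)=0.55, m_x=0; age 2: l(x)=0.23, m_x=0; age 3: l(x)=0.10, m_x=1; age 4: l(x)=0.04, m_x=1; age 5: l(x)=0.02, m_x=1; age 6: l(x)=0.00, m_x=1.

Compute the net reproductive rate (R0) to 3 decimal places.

lx·mx by age: 0, 0, 0, 0.1, 0.04, 0.02, 0
R0 = Σ lx·mx = 0.16 → 0.160

0.160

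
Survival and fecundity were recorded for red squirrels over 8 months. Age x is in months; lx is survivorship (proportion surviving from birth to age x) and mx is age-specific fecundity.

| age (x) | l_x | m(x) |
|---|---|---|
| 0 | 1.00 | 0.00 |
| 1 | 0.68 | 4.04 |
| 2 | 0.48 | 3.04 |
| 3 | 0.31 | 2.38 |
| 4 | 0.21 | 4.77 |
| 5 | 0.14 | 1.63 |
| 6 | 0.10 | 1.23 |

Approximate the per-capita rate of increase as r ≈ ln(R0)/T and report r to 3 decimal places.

0.842

R0 = Σ lx·mx = 0 + 2.7472 + 1.4592 + 0.7378 + 1.0017 + 0.2282 + 0.123 = 6.2971
Σ x·lx·mx = 13.7648; T = 13.7648/6.2971 = 2.1859…
r ≈ ln(R0)/T = ln(6.2971)/2.1859… = 0.8418… → 0.842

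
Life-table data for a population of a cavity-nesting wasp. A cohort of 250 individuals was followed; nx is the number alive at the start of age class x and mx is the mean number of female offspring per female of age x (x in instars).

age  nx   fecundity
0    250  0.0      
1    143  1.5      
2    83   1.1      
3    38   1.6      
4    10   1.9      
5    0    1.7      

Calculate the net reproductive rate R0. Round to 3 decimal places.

lx = nx/n0 = nx/250: 1, 0.572, 0.332, 0.152, 0.04, 0
lx·mx by age: 0, 0.858, 0.3652, 0.2432, 0.076, 0
R0 = Σ lx·mx = 1.5424 → 1.542

1.542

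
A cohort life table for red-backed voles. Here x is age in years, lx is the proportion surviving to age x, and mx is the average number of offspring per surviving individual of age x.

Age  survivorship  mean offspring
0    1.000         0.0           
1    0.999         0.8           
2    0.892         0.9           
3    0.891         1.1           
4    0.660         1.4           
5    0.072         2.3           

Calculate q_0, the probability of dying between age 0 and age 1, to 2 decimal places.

0.00

q_0 = (l_0 − l_1) / l_0 = (1 − 0.999) / 1
     = 0.001 / 1 = 0.001 → 0.00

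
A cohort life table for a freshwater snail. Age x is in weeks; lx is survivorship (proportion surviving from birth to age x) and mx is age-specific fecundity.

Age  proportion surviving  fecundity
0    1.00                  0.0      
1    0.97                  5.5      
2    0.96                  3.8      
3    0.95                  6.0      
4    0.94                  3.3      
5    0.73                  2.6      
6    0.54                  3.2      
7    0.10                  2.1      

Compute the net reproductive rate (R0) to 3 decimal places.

lx·mx by age: 0, 5.335, 3.648, 5.7, 3.102, 1.898, 1.728, 0.21
R0 = Σ lx·mx = 21.621 → 21.621

21.621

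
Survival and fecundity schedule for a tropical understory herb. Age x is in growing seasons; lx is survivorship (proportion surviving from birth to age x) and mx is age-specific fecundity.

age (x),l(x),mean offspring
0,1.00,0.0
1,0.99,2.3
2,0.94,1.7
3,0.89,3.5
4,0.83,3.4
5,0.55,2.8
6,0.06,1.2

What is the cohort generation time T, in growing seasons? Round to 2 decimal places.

3.00

lx·mx: 0, 2.277, 1.598, 3.115, 2.822, 1.54, 0.072 → R0 = 11.424
x·lx·mx: 0, 2.277, 3.196, 9.345, 11.288, 7.7, 0.432 → Σ = 34.238
T = 34.238 / 11.424 = 2.997024… → 3.00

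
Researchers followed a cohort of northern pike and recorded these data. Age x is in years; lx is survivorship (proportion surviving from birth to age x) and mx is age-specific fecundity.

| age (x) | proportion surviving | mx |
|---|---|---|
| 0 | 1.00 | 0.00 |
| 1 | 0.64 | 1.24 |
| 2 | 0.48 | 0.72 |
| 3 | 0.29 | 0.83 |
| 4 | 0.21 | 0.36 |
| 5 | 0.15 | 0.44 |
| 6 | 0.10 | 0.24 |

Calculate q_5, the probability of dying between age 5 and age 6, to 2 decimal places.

0.33

q_5 = (l_5 − l_6) / l_5 = (0.15 − 0.1) / 0.15
     = 0.05 / 0.15 = 0.333333… → 0.33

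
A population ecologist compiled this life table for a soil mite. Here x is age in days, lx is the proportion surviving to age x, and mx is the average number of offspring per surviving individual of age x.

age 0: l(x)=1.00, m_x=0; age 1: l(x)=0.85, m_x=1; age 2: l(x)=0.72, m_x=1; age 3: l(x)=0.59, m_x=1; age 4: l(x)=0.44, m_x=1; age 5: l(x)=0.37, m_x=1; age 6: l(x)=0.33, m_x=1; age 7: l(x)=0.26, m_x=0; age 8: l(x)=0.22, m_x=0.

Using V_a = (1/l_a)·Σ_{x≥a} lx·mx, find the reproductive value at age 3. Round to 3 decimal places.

lx·mx for x ≥ 3: 0.59, 0.44, 0.37, 0.33, 0, 0 → sum = 1.73
V_3 = 1.73 / l_3 = 1.73 / 0.59 = 2.932203… → 2.932

2.932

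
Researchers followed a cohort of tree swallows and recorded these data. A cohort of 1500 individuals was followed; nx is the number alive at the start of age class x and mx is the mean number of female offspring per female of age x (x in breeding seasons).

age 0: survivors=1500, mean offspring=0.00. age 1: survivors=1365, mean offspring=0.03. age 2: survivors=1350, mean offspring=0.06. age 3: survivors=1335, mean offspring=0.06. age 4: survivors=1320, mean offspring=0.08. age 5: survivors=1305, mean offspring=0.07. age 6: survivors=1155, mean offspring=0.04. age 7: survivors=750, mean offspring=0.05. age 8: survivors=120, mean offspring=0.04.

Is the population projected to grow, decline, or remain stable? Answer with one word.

lx = nx/n0 = nx/1500: 1, 0.91, 0.9, 0.89, 0.88, 0.87, 0.77, 0.5, 0.08
R0 = Σ lx·mx = 0 + 0.0273 + 0.054 + 0.0534 + 0.0704 + 0.0609 + 0.0308 + 0.025 + 0.0032 = 0.325
R0 < 1, so the population is declining.

declining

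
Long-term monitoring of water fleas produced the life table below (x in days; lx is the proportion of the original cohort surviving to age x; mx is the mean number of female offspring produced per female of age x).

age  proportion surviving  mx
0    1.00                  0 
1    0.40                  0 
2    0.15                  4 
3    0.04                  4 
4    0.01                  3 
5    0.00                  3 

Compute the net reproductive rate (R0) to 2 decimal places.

lx·mx by age: 0, 0, 0.6, 0.16, 0.03, 0
R0 = Σ lx·mx = 0.79 → 0.79

0.79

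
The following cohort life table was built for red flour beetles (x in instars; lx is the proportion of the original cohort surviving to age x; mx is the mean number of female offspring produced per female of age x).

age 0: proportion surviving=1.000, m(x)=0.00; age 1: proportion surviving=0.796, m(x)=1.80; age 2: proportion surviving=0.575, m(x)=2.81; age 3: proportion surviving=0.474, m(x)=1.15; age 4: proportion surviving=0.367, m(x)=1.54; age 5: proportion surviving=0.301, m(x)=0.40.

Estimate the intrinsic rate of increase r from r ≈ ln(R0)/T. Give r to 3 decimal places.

0.679

R0 = Σ lx·mx = 0 + 1.4328 + 1.61575 + 0.5451 + 0.56518 + 0.1204 = 4.27923
Σ x·lx·mx = 9.16232; T = 9.16232/4.27923 = 2.14111…
r ≈ ln(R0)/T = ln(4.27923)/2.14111… = 0.67898… → 0.679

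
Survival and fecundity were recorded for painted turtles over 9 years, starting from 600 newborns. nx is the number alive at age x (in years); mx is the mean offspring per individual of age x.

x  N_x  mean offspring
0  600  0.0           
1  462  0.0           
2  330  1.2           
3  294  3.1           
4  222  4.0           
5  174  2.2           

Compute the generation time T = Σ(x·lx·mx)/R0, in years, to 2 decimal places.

3.49

lx = nx/n0 = nx/600: 1, 0.77, 0.55, 0.49, 0.37, 0.29
lx·mx: 0, 0, 0.66, 1.519, 1.48, 0.638 → R0 = 4.297
x·lx·mx: 0, 0, 1.32, 4.557, 5.92, 3.19 → Σ = 14.987
T = 14.987 / 4.297 = 3.487782… → 3.49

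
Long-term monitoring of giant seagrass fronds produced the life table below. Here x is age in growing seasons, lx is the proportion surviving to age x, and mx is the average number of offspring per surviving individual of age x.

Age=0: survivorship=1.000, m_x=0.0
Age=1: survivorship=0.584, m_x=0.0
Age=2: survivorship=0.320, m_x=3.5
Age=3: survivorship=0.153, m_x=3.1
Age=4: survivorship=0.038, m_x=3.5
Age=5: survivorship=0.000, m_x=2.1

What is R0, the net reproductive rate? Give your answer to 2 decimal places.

1.73

lx·mx by age: 0, 0, 1.12, 0.4743, 0.133, 0
R0 = Σ lx·mx = 1.7273 → 1.73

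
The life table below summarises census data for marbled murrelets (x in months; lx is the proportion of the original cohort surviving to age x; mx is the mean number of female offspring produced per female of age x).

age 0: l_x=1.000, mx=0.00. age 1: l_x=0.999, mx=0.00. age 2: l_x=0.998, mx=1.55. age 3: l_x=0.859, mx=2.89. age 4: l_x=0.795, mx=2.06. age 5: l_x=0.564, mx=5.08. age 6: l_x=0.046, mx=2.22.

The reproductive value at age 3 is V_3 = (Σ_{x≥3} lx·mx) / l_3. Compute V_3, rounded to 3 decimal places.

lx·mx for x ≥ 3: 2.48251, 1.6377, 2.86512, 0.10212 → sum = 7.08745
V_3 = 7.08745 / l_3 = 7.08745 / 0.859 = 8.250815… → 8.251

8.251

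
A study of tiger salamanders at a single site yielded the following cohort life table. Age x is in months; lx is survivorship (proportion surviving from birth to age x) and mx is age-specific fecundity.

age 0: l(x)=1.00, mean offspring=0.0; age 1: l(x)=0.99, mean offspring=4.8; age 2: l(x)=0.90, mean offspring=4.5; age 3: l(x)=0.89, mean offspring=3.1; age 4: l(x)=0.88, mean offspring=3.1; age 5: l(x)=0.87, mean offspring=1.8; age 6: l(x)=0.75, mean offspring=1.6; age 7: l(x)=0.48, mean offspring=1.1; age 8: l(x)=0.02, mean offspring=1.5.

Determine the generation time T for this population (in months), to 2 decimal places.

lx·mx: 0, 4.752, 4.05, 2.759, 2.728, 1.566, 1.2, 0.528, 0.03 → R0 = 17.613
x·lx·mx: 0, 4.752, 8.1, 8.277, 10.912, 7.83, 7.2, 3.696, 0.24 → Σ = 51.007
T = 51.007 / 17.613 = 2.895986… → 2.90

2.90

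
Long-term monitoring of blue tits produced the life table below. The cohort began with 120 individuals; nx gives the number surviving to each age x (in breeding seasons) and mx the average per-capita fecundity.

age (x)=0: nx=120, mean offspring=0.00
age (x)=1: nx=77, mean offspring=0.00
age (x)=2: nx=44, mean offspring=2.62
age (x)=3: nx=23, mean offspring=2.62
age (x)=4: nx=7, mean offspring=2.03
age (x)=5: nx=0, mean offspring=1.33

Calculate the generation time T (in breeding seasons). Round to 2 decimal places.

lx = nx/n0 = nx/120: 1, 0.64167…, 0.36667…, 0.19167…, 0.05833…, 0
lx·mx: 0, 0, 0.960667…, 0.502167…, 0.118417…, 0 → R0 = 1.58125…
x·lx·mx: 0, 0, 1.921333…, 1.5065…, 0.473667…, 0 → Σ = 3.9015…
T = 3.9015… / 1.58125… = 2.467352… → 2.47

2.47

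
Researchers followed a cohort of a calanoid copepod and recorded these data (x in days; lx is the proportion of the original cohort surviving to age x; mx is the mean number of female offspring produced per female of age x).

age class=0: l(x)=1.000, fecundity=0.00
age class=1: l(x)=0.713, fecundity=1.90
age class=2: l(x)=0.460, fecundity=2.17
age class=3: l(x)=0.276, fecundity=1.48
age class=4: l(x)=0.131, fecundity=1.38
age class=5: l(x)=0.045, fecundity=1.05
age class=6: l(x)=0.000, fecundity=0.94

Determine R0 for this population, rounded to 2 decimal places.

lx·mx by age: 0, 1.3547, 0.9982, 0.40848, 0.18078, 0.04725, 0
R0 = Σ lx·mx = 2.98941 → 2.99

2.99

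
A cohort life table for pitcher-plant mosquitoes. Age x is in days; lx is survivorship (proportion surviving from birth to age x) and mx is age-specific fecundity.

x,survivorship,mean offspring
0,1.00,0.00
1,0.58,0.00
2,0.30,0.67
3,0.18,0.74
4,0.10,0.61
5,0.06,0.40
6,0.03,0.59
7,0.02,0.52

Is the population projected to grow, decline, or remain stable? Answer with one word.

R0 = Σ lx·mx = 0 + 0 + 0.201 + 0.1332 + 0.061 + 0.024 + 0.0177 + 0.0104 = 0.4473
R0 < 1, so the population is declining.

declining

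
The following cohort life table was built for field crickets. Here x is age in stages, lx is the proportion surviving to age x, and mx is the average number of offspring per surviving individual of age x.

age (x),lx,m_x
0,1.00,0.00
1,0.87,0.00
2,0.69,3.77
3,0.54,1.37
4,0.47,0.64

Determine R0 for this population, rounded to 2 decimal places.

lx·mx by age: 0, 0, 2.6013, 0.7398, 0.3008
R0 = Σ lx·mx = 3.6419 → 3.64

3.64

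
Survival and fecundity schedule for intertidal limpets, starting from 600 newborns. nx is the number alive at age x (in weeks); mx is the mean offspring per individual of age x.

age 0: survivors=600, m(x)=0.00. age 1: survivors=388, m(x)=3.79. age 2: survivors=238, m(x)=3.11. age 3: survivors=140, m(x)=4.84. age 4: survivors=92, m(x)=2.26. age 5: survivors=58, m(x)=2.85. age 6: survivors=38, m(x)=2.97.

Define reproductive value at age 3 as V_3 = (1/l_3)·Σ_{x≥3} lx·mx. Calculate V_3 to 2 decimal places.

lx = nx/n0 = nx/600: 1, 0.64667…, 0.39667…, 0.23333…, 0.15333…, 0.09667…, 0.06333…
lx·mx for x ≥ 3: 1.129333…, 0.346533…, 0.2755…, 0.1881… → sum = 1.939467…
V_3 = 1.939467… / l_3 = 1.939467… / 0.233333… = 8.312… → 8.31

8.31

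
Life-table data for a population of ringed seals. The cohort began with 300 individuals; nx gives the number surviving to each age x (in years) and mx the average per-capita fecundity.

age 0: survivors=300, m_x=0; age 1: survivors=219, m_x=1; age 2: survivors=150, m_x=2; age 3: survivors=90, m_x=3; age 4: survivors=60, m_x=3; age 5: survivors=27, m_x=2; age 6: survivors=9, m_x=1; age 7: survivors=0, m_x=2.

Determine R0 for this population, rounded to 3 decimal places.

lx = nx/n0 = nx/300: 1, 0.73, 0.5, 0.3, 0.2, 0.09, 0.03, 0
lx·mx by age: 0, 0.73, 1, 0.9, 0.6, 0.18, 0.03, 0
R0 = Σ lx·mx = 3.44 → 3.440

3.440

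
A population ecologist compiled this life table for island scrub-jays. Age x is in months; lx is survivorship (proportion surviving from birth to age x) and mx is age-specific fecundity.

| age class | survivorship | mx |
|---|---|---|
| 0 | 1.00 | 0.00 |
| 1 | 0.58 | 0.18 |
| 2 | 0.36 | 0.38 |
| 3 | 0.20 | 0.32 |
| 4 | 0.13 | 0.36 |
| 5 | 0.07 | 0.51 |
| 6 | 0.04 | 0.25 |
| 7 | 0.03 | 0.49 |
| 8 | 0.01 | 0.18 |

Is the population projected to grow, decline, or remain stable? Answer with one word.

declining

R0 = Σ lx·mx = 0 + 0.1044 + 0.1368 + 0.064 + 0.0468 + 0.0357 + 0.01 + 0.0147 + 0.0018 = 0.4142
R0 < 1, so the population is declining.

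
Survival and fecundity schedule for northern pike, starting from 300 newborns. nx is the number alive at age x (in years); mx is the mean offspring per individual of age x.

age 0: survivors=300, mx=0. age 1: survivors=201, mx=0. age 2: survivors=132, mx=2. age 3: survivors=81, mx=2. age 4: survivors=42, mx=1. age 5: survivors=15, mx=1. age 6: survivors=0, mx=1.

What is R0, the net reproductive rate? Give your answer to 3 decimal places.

lx = nx/n0 = nx/300: 1, 0.67, 0.44, 0.27, 0.14, 0.05, 0
lx·mx by age: 0, 0, 0.88, 0.54, 0.14, 0.05, 0
R0 = Σ lx·mx = 1.61 → 1.610

1.610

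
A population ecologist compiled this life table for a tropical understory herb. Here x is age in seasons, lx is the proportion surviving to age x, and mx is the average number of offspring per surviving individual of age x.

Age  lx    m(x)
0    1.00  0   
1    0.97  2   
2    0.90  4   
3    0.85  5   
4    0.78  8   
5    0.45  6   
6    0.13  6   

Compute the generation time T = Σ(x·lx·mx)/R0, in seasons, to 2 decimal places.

3.33

lx·mx: 0, 1.94, 3.6, 4.25, 6.24, 2.7, 0.78 → R0 = 19.51
x·lx·mx: 0, 1.94, 7.2, 12.75, 24.96, 13.5, 4.68 → Σ = 65.03
T = 65.03 / 19.51 = 3.333162… → 3.33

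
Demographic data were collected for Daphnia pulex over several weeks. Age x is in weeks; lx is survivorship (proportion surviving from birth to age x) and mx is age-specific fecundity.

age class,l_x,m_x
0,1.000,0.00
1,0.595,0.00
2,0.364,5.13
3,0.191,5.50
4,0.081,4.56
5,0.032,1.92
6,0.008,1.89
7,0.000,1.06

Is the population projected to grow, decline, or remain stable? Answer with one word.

R0 = Σ lx·mx = 0 + 0 + 1.86732 + 1.0505 + 0.36936 + 0.06144 + 0.01512 + 0 = 3.36374
R0 > 1, so the population is growing.

growing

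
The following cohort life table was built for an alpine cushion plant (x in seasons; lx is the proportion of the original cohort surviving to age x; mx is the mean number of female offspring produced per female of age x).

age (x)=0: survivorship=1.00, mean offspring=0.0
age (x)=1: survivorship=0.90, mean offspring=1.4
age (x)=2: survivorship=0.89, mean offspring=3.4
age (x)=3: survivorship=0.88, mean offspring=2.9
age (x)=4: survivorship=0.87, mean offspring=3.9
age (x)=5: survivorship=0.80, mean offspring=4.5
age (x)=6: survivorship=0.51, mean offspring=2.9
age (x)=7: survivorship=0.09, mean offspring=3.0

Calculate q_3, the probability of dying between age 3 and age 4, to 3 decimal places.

q_3 = (l_3 − l_4) / l_3 = (0.88 − 0.87) / 0.88
     = 0.01 / 0.88 = 0.011364… → 0.011

0.011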